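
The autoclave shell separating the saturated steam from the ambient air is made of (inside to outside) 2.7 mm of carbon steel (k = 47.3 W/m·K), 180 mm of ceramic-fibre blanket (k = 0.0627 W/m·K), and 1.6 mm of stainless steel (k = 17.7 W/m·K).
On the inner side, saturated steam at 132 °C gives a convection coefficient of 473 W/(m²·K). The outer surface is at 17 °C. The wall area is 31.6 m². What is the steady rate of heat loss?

Q ≈ 1260 W

Treating each layer as a thermal resistance in series:
R_inner film = 1/(h_i·A) = 1/(473×31.6) = 6.69×10^-5 K/W
R_carbon steel = L/(kA) = 0.0027/(47.3×31.6) = 1.806×10^-6 K/W
R_ceramic-fibre blanket = L/(kA) = 0.18/(0.0627×31.6) = 0.09085 K/W
R_stainless steel = L/(kA) = 0.0016/(17.7×31.6) = 2.861×10^-6 K/W
R_total = 0.09092 K/W
Q = ΔT / R_total = 115 / 0.09092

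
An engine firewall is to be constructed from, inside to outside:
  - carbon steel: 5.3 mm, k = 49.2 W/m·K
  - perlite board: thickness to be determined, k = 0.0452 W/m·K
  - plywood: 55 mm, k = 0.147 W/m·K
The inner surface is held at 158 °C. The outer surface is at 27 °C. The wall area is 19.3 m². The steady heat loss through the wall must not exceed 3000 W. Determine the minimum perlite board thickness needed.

Model the wall as resistances in series:
R_carbon steel = L/(kA) = 0.0053/(49.2×19.3) = 5.582×10^-6 K/W
R_plywood = L/(kA) = 0.055/(0.147×19.3) = 0.01939 K/W
Sum of the known resistances R_other = 0.01939 K/W
Required total resistance R_tot = ΔT/Q_allow = 131/3000 = 0.04367 K/W
R_perlite board = R_tot − R_other = 0.02428 K/W
L = R·k·A = 0.02428×0.0452×19.3

L ≈ 21.2 mm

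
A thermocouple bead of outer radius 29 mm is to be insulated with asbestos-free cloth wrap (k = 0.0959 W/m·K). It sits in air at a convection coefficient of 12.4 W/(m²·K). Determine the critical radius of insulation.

For a sphere r_cr = 2k/h = 2×0.0959/12.4
r_cr = 15.5 mm; since the bare radius (29 mm) is above r_cr, any added insulation will reduce heat loss.

r_cr ≈ 15.5 mm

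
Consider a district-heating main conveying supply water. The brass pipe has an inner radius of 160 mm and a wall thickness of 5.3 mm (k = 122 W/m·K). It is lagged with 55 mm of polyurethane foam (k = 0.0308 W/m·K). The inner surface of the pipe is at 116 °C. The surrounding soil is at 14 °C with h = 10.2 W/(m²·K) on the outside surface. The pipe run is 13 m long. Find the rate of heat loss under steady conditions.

Cylindrical conduction, so R = ln(r₂/r₁)/(2πkL) per layer, in series:
R_brass pipe wall = ln(165.3/160)/(2π×122×13) = 3.27×10^-6 K/W
R_polyurethane foam = ln(220.3/165.3)/(2π×0.0308×13) = 0.1142 K/W
R_outer film = 1/(h_o·2πr_oL) = 1/(10.2×2π×0.2203×13) = 0.005448 K/W
R_total = 0.1196 K/W
Q = ΔT/R_total = 102/0.1196

Q ≈ 853 W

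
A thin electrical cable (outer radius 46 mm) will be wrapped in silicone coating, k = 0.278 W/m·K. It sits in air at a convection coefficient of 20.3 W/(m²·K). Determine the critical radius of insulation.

For a cylinder r_cr = k/h = 0.278/20.3
r_cr = 13.7 mm; since the bare radius (46 mm) is above r_cr, any added insulation will reduce heat loss.

r_cr ≈ 13.7 mm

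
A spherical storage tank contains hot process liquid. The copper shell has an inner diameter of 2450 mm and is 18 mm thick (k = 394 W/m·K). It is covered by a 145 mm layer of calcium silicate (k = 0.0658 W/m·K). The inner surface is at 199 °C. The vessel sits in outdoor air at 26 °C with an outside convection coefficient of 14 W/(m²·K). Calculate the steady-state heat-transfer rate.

Q ≈ 1650 W

Each spherical layer contributes R = (1/r_i − 1/r_o)/(4πk):
R_copper shell = (1/1.225 − 1/1.243)/(4π×394) = 2.388×10^-6 K/W
R_calcium silicate = (1/1.243 − 1/1.388)/(4π×0.0658) = 0.1016 K/W
R_outer film = 1/(h·4πr_o²) = 1/(14×4π×1.388²) = 0.00295 K/W
R_total = 0.1046 K/W
Q = ΔT/R_total = 173/0.1046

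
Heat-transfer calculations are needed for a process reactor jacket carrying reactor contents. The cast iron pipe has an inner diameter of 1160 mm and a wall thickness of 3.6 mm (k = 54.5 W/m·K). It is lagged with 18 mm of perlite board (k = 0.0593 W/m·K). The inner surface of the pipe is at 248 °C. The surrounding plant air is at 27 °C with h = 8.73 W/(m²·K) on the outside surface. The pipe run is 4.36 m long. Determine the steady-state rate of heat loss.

Cylindrical conduction, so R = ln(r₂/r₁)/(2πkL) per layer, in series:
R_cast iron pipe wall = ln(583.6/580)/(2π×54.5×4.36) = 4.144×10^-6 K/W
R_perlite board = ln(601.6/583.6)/(2π×0.0593×4.36) = 0.0187 K/W
R_outer film = 1/(h_o·2πr_oL) = 1/(8.73×2π×0.6016×4.36) = 0.00695 K/W
R_total = 0.02565 K/W
Q = ΔT/R_total = 221/0.02565

Q ≈ 8610 W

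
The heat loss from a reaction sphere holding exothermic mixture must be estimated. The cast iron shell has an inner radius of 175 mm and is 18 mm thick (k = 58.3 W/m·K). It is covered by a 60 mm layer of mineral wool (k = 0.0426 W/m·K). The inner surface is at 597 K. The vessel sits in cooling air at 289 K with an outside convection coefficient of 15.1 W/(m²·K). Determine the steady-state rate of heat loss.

Spherical conduction: R = (1/r_in − 1/r_out)/(4πk) per layer; series-sum.
R_cast iron shell = (1/0.175 − 1/0.193)/(4π×58.3) = 7.274×10^-4 K/W
R_mineral wool = (1/0.193 − 1/0.253)/(4π×0.0426) = 2.295 K/W
R_outer film = 1/(h·4πr_o²) = 1/(15.1×4π×0.253²) = 0.08233 K/W
R_total = 2.378 K/W
Q = ΔT/R_total = 308/2.378

Q ≈ 129 W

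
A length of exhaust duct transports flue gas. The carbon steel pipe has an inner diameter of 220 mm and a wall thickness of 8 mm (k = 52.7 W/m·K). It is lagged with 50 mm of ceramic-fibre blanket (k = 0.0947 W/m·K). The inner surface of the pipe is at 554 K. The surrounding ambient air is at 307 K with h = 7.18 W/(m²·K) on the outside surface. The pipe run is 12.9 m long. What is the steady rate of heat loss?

Cylindrical conduction, so R = ln(r₂/r₁)/(2πkL) per layer, in series:
R_carbon steel pipe wall = ln(118/110)/(2π×52.7×12.9) = 1.644×10^-5 K/W
R_ceramic-fibre blanket = ln(168/118)/(2π×0.0947×12.9) = 0.04603 K/W
R_outer film = 1/(h_o·2πr_oL) = 1/(7.18×2π×0.168×12.9) = 0.01023 K/W
R_total = 0.05627 K/W
Q = ΔT/R_total = 247/0.05627

Q ≈ 4390 W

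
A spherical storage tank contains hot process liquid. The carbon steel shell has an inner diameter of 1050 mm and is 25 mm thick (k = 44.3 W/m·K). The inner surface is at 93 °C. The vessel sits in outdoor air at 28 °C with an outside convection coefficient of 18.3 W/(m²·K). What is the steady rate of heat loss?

Spherical conduction: R = (1/r_in − 1/r_out)/(4πk) per layer; series-sum.
R_carbon steel shell = (1/0.525 − 1/0.55)/(4π×44.3) = 1.555×10^-4 K/W
R_outer film = 1/(h·4πr_o²) = 1/(18.3×4π×0.55²) = 0.01438 K/W
R_total = 0.01453 K/W
Q = ΔT/R_total = 65/0.01453

Q ≈ 4470 W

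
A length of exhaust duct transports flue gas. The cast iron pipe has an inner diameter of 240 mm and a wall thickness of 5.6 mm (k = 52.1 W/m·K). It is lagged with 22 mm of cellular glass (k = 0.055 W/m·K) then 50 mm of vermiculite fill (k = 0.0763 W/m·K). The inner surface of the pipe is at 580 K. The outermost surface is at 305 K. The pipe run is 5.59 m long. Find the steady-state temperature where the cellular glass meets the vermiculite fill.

T ≈ 461 K

For a radial system each layer contributes R = ln(r_out/r_in)/(2πkL); films add R = 1/(hA).
R_cast iron pipe wall = ln(125.6/120)/(2π×52.1×5.59) = 2.493×10^-5 K/W
R_cellular glass = ln(147.6/125.6)/(2π×0.055×5.59) = 0.08355 K/W
R_vermiculite fill = ln(197.6/147.6)/(2π×0.0763×5.59) = 0.1089 K/W
R_total = 0.1924 K/W
Q = ΔT/R_total = 275/0.1924
Q = 1430 W
T_interface = T_inner − Q·ΣR(inner→interface) = 580 − 1430×0.08358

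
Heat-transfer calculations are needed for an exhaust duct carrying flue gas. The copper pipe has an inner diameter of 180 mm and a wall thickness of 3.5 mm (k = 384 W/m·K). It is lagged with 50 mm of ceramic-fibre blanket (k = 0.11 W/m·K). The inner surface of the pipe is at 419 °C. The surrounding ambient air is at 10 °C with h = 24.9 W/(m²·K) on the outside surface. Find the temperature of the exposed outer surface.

Radial resistances (cylindrical: R_cond = ln(r_o/r_i)/(2πkL), R_conv = 1/(h·2πrL)):
R_copper pipe wall = ln(93.5/90)/(2π×384×1) = 1.581×10^-5 K/W
R_ceramic-fibre blanket = ln(143.5/93.5)/(2π×0.11×1) = 0.6198 K/W
R_outer film = 1/(h_o·2πr_oL) = 1/(24.9×2π×0.1435×1) = 0.04454 K/W
R_total = 0.6644 K/W
Q = ΔT/R_total = 409/0.6644
Q = 616 W/m
T_interface = T_inner − Q·ΣR(inner→interface) = 419 − 616×0.6198

T ≈ 37.4 °C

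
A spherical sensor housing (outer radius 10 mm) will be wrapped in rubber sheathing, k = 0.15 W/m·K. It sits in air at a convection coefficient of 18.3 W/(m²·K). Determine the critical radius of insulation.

r_cr ≈ 16.4 mm

For a sphere r_cr = 2k/h = 2×0.15/18.3
r_cr = 16.4 mm; since the bare radius (10 mm) is below r_cr, adding a thin layer of insulation will *increase* heat loss.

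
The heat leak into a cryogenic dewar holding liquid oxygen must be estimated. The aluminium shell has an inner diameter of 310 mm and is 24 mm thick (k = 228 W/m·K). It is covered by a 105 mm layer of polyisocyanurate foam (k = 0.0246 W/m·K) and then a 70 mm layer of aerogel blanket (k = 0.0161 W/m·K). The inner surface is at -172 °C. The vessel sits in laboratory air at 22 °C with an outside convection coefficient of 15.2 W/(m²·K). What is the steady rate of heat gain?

Each spherical layer contributes R = (1/r_i − 1/r_o)/(4πk):
R_aluminium shell = (1/0.155 − 1/0.179)/(4π×228) = 3.019×10^-4 K/W
R_polyisocyanurate foam = (1/0.179 − 1/0.284)/(4π×0.0246) = 6.681 K/W
R_aerogel blanket = (1/0.284 − 1/0.354)/(4π×0.0161) = 3.441 K/W
R_outer film = 1/(h·4πr_o²) = 1/(15.2×4π×0.354²) = 0.04178 K/W
R_total = 10.17 K/W
Q = ΔT/R_total = 194/10.17

Q ≈ 19.1 W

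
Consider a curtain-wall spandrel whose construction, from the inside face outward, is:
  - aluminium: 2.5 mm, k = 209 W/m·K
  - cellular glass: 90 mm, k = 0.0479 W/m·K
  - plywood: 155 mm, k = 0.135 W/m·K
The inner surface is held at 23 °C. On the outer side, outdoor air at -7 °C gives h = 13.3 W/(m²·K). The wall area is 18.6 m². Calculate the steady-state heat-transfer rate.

Q ≈ 180 W

Series thermal resistances:
R_aluminium = L/(kA) = 0.0025/(209×18.6) = 6.431×10^-7 K/W
R_cellular glass = L/(kA) = 0.09/(0.0479×18.6) = 0.101 K/W
R_plywood = L/(kA) = 0.155/(0.135×18.6) = 0.06173 K/W
R_outer film = 1/(h_o·A) = 1/(13.3×18.6) = 0.004042 K/W
R_total = 0.1668 K/W
Q = ΔT / R_total = 30 / 0.1668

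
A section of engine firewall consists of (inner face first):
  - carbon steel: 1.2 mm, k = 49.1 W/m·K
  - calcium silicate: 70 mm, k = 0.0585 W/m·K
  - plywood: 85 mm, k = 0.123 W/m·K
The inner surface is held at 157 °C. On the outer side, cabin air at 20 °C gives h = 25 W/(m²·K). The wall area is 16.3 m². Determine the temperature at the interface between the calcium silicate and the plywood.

T ≈ 72 °C

Treating each layer as a thermal resistance in series:
R_carbon steel = L/(kA) = 0.0012/(49.1×16.3) = 1.499×10^-6 K/W
R_calcium silicate = L/(kA) = 0.07/(0.0585×16.3) = 0.07341 K/W
R_plywood = L/(kA) = 0.085/(0.123×16.3) = 0.0424 K/W
R_outer film = 1/(h_o·A) = 1/(25×16.3) = 0.002454 K/W
R_total = 0.1183 K/W;  Q = ΔT/R_total = 137/0.1183 = 1158 W
T_interface = T_inner − Q·ΣR(inner→interface) = 157 − 1160×0.07341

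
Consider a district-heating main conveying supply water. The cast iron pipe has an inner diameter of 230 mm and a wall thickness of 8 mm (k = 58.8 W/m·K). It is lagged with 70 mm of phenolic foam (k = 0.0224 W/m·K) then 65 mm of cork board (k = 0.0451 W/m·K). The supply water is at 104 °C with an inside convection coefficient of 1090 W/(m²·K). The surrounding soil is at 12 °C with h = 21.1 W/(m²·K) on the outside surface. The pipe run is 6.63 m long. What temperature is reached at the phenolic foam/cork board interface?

Treating each annulus and film as a series resistance:
R_inner film = 1/(h_i·2πr₁L) = 1/(1090×2π×0.115×6.63) = 1.915×10^-4 K/W
R_cast iron pipe wall = ln(123/115)/(2π×58.8×6.63) = 2.746×10^-5 K/W
R_phenolic foam = ln(193/123)/(2π×0.0224×6.63) = 0.4828 K/W
R_cork board = ln(258/193)/(2π×0.0451×6.63) = 0.1545 K/W
R_outer film = 1/(h_o·2πr_oL) = 1/(21.1×2π×0.258×6.63) = 0.00441 K/W
R_total = 0.6419 K/W
Q = ΔT/R_total = 92/0.6419
Q = 143 W
T_interface = T_inner − Q·ΣR(inner→interface) = 104 − 143×0.483

T ≈ 34.8 °C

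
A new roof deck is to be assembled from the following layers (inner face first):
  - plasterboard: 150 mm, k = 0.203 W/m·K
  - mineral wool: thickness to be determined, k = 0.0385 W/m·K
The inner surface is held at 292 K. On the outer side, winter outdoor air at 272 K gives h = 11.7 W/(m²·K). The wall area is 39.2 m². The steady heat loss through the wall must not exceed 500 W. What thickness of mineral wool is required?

L ≈ 28.6 mm

Treating each layer as a thermal resistance in series:
R_plasterboard = L/(kA) = 0.15/(0.203×39.2) = 0.01885 K/W
R_outer film = 1/(h_o·A) = 1/(11.7×39.2) = 0.00218 K/W
Sum of the known resistances R_other = 0.02103 K/W
Required total resistance R_tot = ΔT/Q_allow = 20/500 = 0.04 K/W
R_mineral wool = R_tot − R_other = 0.01897 K/W
L = R·k·A = 0.01897×0.0385×39.2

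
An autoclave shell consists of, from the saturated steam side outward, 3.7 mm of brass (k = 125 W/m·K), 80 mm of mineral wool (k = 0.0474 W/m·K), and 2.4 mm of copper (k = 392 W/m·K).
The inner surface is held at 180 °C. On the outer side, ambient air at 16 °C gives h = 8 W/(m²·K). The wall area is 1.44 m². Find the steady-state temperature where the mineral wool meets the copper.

Using the resistance-network approach (series):
R_brass = L/(kA) = 0.0037/(125×1.44) = 2.056×10^-5 K/W
R_mineral wool = L/(kA) = 0.08/(0.0474×1.44) = 1.172 K/W
R_copper = L/(kA) = 0.0024/(392×1.44) = 4.252×10^-6 K/W
R_outer film = 1/(h_o·A) = 1/(8×1.44) = 0.08681 K/W
R_total = 1.259 K/W;  Q = ΔT/R_total = 164/1.259 = 130.3 W
T_interface = T_inner − Q·ΣR(inner→interface) = 180 − 130×1.172

T ≈ 27.3 °C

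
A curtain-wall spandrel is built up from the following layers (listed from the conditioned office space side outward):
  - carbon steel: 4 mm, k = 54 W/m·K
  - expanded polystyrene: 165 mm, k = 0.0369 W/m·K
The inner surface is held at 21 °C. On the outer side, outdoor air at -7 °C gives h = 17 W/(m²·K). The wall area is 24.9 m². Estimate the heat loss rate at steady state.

Model the wall as resistances in series:
R_carbon steel = L/(kA) = 0.004/(54×24.9) = 2.975×10^-6 K/W
R_expanded polystyrene = L/(kA) = 0.165/(0.0369×24.9) = 0.1796 K/W
R_outer film = 1/(h_o·A) = 1/(17×24.9) = 0.002362 K/W
R_total = 0.1819 K/W
Q = ΔT / R_total = 28 / 0.1819

Q ≈ 154 W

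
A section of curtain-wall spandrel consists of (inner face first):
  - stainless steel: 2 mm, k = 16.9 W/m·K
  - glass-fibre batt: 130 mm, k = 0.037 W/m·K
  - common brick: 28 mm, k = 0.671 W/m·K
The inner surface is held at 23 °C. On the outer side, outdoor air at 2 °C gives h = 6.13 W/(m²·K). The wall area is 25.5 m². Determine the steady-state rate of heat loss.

Series thermal resistances:
R_stainless steel = L/(kA) = 0.002/(16.9×25.5) = 4.641×10^-6 K/W
R_glass-fibre batt = L/(kA) = 0.13/(0.037×25.5) = 0.1378 K/W
R_common brick = L/(kA) = 0.028/(0.671×25.5) = 0.001636 K/W
R_outer film = 1/(h_o·A) = 1/(6.13×25.5) = 0.006397 K/W
R_total = 0.1458 K/W
Q = ΔT / R_total = 21 / 0.1458

Q ≈ 144 W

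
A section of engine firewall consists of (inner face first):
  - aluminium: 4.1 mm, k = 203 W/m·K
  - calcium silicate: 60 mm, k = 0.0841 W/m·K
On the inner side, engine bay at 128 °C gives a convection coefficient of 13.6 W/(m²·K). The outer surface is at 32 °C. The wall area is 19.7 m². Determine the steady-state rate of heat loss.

Q ≈ 2400 W

Using the resistance-network approach (series):
R_inner film = 1/(h_i·A) = 1/(13.6×19.7) = 0.003732 K/W
R_aluminium = L/(kA) = 0.0041/(203×19.7) = 1.025×10^-6 K/W
R_calcium silicate = L/(kA) = 0.06/(0.0841×19.7) = 0.03622 K/W
R_total = 0.03995 K/W
Q = ΔT / R_total = 96 / 0.03995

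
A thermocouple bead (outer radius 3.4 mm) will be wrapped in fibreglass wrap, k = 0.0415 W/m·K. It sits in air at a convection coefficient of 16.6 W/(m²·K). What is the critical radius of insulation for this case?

For a sphere r_cr = 2k/h = 2×0.0415/16.6
r_cr = 5 mm; since the bare radius (3.4 mm) is below r_cr, adding a thin layer of insulation will *increase* heat loss.

r_cr ≈ 5 mm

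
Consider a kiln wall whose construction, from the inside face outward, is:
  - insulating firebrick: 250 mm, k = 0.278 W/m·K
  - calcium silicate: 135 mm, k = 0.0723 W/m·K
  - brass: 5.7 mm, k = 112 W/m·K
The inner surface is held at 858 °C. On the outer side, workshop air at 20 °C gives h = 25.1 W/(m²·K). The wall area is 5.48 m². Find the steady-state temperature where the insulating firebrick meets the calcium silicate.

T ≈ 589 °C

Treating each layer as a thermal resistance in series:
R_insulating firebrick = L/(kA) = 0.25/(0.278×5.48) = 0.1641 K/W
R_calcium silicate = L/(kA) = 0.135/(0.0723×5.48) = 0.3407 K/W
R_brass = L/(kA) = 0.0057/(112×5.48) = 9.287×10^-6 K/W
R_outer film = 1/(h_o·A) = 1/(25.1×5.48) = 0.00727 K/W
R_total = 0.5121 K/W;  Q = ΔT/R_total = 838/0.5121 = 1636 W
T_interface = T_inner − Q·ΣR(inner→interface) = 858 − 1640×0.1641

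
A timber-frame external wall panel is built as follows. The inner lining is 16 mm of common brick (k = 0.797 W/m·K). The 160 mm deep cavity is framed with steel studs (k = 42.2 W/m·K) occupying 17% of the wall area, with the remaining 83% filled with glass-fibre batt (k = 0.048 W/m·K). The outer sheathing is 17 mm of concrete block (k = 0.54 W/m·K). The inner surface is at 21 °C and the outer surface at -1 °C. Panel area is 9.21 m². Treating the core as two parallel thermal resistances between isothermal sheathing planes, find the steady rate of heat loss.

Q ≈ 2750 W

Sheathing layers in series; stud and cavity paths in parallel between them.
R_inner = 0.016/(0.797×9.21) = 0.00218 K/W
R_stud  = 0.16/(42.2×0.17×9.21) = 0.002422 K/W
R_cav   = 0.16/(0.048×0.83×9.21) = 0.4361 K/W
1/R_core = 1/R_stud + 1/R_cav → R_core = 0.002408 K/W
R_outer = 0.017/(0.54×9.21) = 0.003418 K/W
R_total = 0.008006 K/W
Q = ΔT/R_total = 22/0.008006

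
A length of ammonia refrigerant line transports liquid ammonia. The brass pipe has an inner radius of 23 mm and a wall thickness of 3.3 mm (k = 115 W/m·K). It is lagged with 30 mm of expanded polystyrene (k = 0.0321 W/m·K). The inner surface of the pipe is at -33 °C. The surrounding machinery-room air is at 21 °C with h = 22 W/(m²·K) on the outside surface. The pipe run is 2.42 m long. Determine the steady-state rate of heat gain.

Q ≈ 33.5 W

Per-layer cylindrical resistances, series-summed:
R_brass pipe wall = ln(26.3/23)/(2π×115×2.42) = 7.668×10^-5 K/W
R_expanded polystyrene = ln(56.3/26.3)/(2π×0.0321×2.42) = 1.559 K/W
R_outer film = 1/(h_o·2πr_oL) = 1/(22×2π×0.0563×2.42) = 0.0531 K/W
R_total = 1.613 K/W
Q = ΔT/R_total = 54/1.613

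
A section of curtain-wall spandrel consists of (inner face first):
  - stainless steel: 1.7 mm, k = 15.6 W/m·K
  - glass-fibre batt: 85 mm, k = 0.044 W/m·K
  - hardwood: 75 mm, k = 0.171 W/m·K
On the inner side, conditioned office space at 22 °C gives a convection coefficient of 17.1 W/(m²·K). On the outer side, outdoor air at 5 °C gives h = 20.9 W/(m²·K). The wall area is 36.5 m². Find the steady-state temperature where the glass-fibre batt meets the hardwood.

T ≈ 8.34 °C

Using the resistance-network approach (series):
R_inner film = 1/(h_i·A) = 1/(17.1×36.5) = 0.001602 K/W
R_stainless steel = L/(kA) = 0.0017/(15.6×36.5) = 2.986×10^-6 K/W
R_glass-fibre batt = L/(kA) = 0.085/(0.044×36.5) = 0.05293 K/W
R_hardwood = L/(kA) = 0.075/(0.171×36.5) = 0.01202 K/W
R_outer film = 1/(h_o·A) = 1/(20.9×36.5) = 0.001311 K/W
R_total = 0.06786 K/W;  Q = ΔT/R_total = 17/0.06786 = 250.5 W
T_interface = T_inner − Q·ΣR(inner→interface) = 22 − 251×0.05453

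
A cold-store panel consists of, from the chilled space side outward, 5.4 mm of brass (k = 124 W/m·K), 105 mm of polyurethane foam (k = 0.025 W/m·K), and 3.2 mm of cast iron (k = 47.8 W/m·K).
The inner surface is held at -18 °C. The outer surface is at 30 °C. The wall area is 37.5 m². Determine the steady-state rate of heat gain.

Treating each layer as a thermal resistance in series:
R_brass = L/(kA) = 0.0054/(124×37.5) = 1.161×10^-6 K/W
R_polyurethane foam = L/(kA) = 0.105/(0.025×37.5) = 0.112 K/W
R_cast iron = L/(kA) = 0.0032/(47.8×37.5) = 1.785×10^-6 K/W
R_total = 0.112 K/W
Q = ΔT / R_total = 48 / 0.112

Q ≈ 429 W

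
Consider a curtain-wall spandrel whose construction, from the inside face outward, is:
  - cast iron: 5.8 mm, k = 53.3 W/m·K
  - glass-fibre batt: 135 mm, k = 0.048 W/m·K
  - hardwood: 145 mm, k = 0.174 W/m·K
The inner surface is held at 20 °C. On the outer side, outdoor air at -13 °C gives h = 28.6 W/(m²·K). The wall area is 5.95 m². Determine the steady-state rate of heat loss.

Q ≈ 53.3 W

Using the resistance-network approach (series):
R_cast iron = L/(kA) = 0.0058/(53.3×5.95) = 1.829×10^-5 K/W
R_glass-fibre batt = L/(kA) = 0.135/(0.048×5.95) = 0.4727 K/W
R_hardwood = L/(kA) = 0.145/(0.174×5.95) = 0.1401 K/W
R_outer film = 1/(h_o·A) = 1/(28.6×5.95) = 0.005876 K/W
R_total = 0.6186 K/W
Q = ΔT / R_total = 33 / 0.6186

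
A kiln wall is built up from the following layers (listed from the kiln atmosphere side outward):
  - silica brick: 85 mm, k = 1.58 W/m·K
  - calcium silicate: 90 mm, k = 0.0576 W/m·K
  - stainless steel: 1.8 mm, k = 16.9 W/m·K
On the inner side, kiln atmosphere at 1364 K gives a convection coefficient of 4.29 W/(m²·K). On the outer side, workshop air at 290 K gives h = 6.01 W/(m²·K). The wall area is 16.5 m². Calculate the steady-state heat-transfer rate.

Model the wall as resistances in series:
R_inner film = 1/(h_i·A) = 1/(4.29×16.5) = 0.01413 K/W
R_silica brick = L/(kA) = 0.085/(1.58×16.5) = 0.00326 K/W
R_calcium silicate = L/(kA) = 0.09/(0.0576×16.5) = 0.0947 K/W
R_stainless steel = L/(kA) = 0.0018/(16.9×16.5) = 6.455×10^-6 K/W
R_outer film = 1/(h_o·A) = 1/(6.01×16.5) = 0.01008 K/W
R_total = 0.1222 K/W
Q = ΔT / R_total = 1074 / 0.1222

Q ≈ 8790 W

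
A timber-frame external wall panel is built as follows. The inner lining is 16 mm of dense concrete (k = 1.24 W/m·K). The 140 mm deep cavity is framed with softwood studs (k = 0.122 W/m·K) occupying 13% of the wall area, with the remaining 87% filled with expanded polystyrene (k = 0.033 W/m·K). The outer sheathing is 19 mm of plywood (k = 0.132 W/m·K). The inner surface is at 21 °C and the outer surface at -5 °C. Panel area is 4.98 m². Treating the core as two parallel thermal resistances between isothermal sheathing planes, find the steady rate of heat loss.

Q ≈ 39.3 W

Sheathing layers in series; stud and cavity paths in parallel between them.
R_inner = 0.016/(1.24×4.98) = 0.002591 K/W
R_stud  = 0.14/(0.122×0.13×4.98) = 1.773 K/W
R_cav   = 0.14/(0.033×0.87×4.98) = 0.9792 K/W
1/R_core = 1/R_stud + 1/R_cav → R_core = 0.6307 K/W
R_outer = 0.019/(0.132×4.98) = 0.0289 K/W
R_total = 0.6622 K/W
Q = ΔT/R_total = 26/0.6622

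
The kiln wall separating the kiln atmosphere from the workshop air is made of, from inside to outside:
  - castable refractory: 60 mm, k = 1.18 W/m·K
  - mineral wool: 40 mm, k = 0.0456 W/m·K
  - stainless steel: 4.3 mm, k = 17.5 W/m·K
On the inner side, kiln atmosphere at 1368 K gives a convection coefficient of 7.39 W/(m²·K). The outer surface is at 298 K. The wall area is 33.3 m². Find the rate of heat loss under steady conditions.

Q ≈ 33500 W

Treating each layer as a thermal resistance in series:
R_inner film = 1/(h_i·A) = 1/(7.39×33.3) = 0.004064 K/W
R_castable refractory = L/(kA) = 0.06/(1.18×33.3) = 0.001527 K/W
R_mineral wool = L/(kA) = 0.04/(0.0456×33.3) = 0.02634 K/W
R_stainless steel = L/(kA) = 0.0043/(17.5×33.3) = 7.379×10^-6 K/W
R_total = 0.03194 K/W
Q = ΔT / R_total = 1070 / 0.03194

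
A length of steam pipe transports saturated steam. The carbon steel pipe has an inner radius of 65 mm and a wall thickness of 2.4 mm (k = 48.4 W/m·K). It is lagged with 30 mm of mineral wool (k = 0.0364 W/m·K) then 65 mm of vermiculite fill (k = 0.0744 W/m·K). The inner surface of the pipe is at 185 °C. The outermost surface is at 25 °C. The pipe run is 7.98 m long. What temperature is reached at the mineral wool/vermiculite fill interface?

Per-layer cylindrical resistances, series-summed:
R_carbon steel pipe wall = ln(67.4/65)/(2π×48.4×7.98) = 1.494×10^-5 K/W
R_mineral wool = ln(97.4/67.4)/(2π×0.0364×7.98) = 0.2017 K/W
R_vermiculite fill = ln(162.4/97.4)/(2π×0.0744×7.98) = 0.137 K/W
R_total = 0.3388 K/W
Q = ΔT/R_total = 160/0.3388
Q = 472 W
T_interface = T_inner − Q·ΣR(inner→interface) = 185 − 472×0.2017

T ≈ 89.7 °C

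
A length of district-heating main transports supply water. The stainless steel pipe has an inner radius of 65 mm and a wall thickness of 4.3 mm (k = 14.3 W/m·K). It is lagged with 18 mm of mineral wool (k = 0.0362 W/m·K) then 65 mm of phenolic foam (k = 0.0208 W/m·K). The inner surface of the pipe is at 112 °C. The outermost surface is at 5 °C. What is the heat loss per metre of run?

q′ ≈ 20.3 W/m

Cylindrical conduction, so R = ln(r₂/r₁)/(2πkL) per layer, in series:
R_stainless steel pipe wall = ln(69.3/65)/(2π×14.3×1) = 7.129×10^-4 K/W
R_mineral wool = ln(87.3/69.3)/(2π×0.0362×1) = 1.015 K/W
R_phenolic foam = ln(152.3/87.3)/(2π×0.0208×1) = 4.258 K/W
R_total = 5.274 K/W
Q = ΔT/R_total = 107/5.274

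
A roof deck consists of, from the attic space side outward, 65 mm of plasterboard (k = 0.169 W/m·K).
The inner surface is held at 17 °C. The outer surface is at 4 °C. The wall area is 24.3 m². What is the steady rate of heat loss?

Series thermal resistances:
R_plasterboard = L/(kA) = 0.065/(0.169×24.3) = 0.01583 K/W
R_total = 0.01583 K/W
Q = ΔT / R_total = 13 / 0.01583

Q ≈ 821 W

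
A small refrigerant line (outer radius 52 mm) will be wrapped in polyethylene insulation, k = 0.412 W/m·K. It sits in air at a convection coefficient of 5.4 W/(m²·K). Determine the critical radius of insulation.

For a cylinder r_cr = k/h = 0.412/5.4
r_cr = 76.3 mm; since the bare radius (52 mm) is below r_cr, adding a thin layer of insulation will *increase* heat loss.

r_cr ≈ 76.3 mm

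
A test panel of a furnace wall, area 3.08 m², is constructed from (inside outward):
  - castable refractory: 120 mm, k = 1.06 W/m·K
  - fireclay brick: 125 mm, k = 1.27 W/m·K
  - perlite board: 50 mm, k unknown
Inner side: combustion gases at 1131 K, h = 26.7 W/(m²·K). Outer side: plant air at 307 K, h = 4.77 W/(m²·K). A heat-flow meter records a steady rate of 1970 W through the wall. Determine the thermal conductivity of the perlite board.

k ≈ 0.0603 W/(m·K)

Treating each layer as a thermal resistance in series:
R_inner film = 1/(h_i·A) = 1/(26.7×3.08) = 0.01216 K/W
R_castable refractory = L/(kA) = 0.12/(1.06×3.08) = 0.03676 K/W
R_fireclay brick = L/(kA) = 0.125/(1.27×3.08) = 0.03196 K/W
R_outer film = 1/(h_o·A) = 1/(4.77×3.08) = 0.06807 K/W
Sum of known resistances R_other = 0.1489 K/W
Total R = ΔT/Q = 824/1970 = 0.4183 K/W
R_perlite board = R_total − R_other = 0.2693 K/W
k = L/(R·A) = 0.05/(0.2693×3.08)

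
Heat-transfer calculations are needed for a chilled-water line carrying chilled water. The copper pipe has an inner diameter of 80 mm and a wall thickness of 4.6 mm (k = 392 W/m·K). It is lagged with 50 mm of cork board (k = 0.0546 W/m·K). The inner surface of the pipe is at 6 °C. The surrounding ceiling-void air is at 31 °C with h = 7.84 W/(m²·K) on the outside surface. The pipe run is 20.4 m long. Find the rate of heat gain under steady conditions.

Q ≈ 212 W

For a radial system each layer contributes R = ln(r_out/r_in)/(2πkL); films add R = 1/(hA).
R_copper pipe wall = ln(44.6/40)/(2π×392×20.4) = 2.166×10^-6 K/W
R_cork board = ln(94.6/44.6)/(2π×0.0546×20.4) = 0.1074 K/W
R_outer film = 1/(h_o·2πr_oL) = 1/(7.84×2π×0.0946×20.4) = 0.01052 K/W
R_total = 0.118 K/W
Q = ΔT/R_total = 25/0.118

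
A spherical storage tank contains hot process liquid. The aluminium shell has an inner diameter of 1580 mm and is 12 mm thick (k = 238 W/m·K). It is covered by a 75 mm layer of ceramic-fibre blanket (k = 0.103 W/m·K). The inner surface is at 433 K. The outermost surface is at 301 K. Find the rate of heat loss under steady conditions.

Each spherical layer contributes R = (1/r_i − 1/r_o)/(4πk):
R_aluminium shell = (1/0.79 − 1/0.802)/(4π×238) = 6.333×10^-6 K/W
R_ceramic-fibre blanket = (1/0.802 − 1/0.877)/(4π×0.103) = 0.08238 K/W
R_total = 0.08239 K/W
Q = ΔT/R_total = 132/0.08239

Q ≈ 1600 W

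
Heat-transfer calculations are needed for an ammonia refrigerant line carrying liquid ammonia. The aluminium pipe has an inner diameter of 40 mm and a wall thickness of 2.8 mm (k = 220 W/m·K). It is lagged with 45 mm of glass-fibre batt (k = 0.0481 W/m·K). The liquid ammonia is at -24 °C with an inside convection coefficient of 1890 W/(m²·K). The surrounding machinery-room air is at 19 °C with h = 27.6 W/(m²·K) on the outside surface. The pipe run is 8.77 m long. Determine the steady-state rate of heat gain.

For a radial system each layer contributes R = ln(r_out/r_in)/(2πkL); films add R = 1/(hA).
R_inner film = 1/(h_i·2πr₁L) = 1/(1890×2π×0.02×8.77) = 4.801×10^-4 K/W
R_aluminium pipe wall = ln(22.8/20)/(2π×220×8.77) = 1.081×10^-5 K/W
R_glass-fibre batt = ln(67.8/22.8)/(2π×0.0481×8.77) = 0.4112 K/W
R_outer film = 1/(h_o·2πr_oL) = 1/(27.6×2π×0.0678×8.77) = 0.009698 K/W
R_total = 0.4214 K/W
Q = ΔT/R_total = 43/0.4214

Q ≈ 102 W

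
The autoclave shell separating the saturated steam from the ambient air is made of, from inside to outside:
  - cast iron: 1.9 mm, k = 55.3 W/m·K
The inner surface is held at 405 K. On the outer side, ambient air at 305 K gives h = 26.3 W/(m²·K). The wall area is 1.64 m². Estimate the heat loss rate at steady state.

Q ≈ 4310 W

Thermal resistances in series:
R_cast iron = L/(kA) = 0.0019/(55.3×1.64) = 2.095×10^-5 K/W
R_outer film = 1/(h_o·A) = 1/(26.3×1.64) = 0.02318 K/W
R_total = 0.02321 K/W
Q = ΔT / R_total = 100 / 0.02321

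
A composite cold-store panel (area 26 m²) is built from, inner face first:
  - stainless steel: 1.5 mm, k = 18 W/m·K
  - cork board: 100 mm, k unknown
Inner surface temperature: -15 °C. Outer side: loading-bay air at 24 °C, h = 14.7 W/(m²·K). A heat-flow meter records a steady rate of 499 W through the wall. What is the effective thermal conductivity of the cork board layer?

k ≈ 0.0509 W/(m·K)

Treating each layer as a thermal resistance in series:
R_stainless steel = L/(kA) = 0.0015/(18×26) = 3.205×10^-6 K/W
R_outer film = 1/(h_o·A) = 1/(14.7×26) = 0.002616 K/W
Sum of known resistances R_other = 0.00262 K/W
Total R = ΔT/Q = 39/499 = 0.07816 K/W
R_cork board = R_total − R_other = 0.07554 K/W
k = L/(R·A) = 0.1/(0.07554×26)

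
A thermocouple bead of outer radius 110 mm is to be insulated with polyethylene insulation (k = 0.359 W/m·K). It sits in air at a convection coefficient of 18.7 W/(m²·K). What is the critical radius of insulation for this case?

r_cr ≈ 38.4 mm

For a sphere r_cr = 2k/h = 2×0.359/18.7
r_cr = 38.4 mm; since the bare radius (110 mm) is above r_cr, any added insulation will reduce heat loss.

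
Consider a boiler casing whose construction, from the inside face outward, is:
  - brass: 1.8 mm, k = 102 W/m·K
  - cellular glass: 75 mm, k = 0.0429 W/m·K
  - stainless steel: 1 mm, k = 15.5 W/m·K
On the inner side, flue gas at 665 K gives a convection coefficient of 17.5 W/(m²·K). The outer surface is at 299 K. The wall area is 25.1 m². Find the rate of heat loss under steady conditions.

Q ≈ 5090 W

Thermal resistances in series:
R_inner film = 1/(h_i·A) = 1/(17.5×25.1) = 0.002277 K/W
R_brass = L/(kA) = 0.0018/(102×25.1) = 7.031×10^-7 K/W
R_cellular glass = L/(kA) = 0.075/(0.0429×25.1) = 0.06965 K/W
R_stainless steel = L/(kA) = 0.001/(15.5×25.1) = 2.57×10^-6 K/W
R_total = 0.07193 K/W
Q = ΔT / R_total = 366 / 0.07193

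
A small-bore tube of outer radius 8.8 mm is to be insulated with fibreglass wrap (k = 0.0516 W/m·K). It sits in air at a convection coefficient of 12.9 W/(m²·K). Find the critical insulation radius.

r_cr ≈ 4 mm

For a cylinder r_cr = k/h = 0.0516/12.9
r_cr = 4 mm; since the bare radius (8.8 mm) is above r_cr, any added insulation will reduce heat loss.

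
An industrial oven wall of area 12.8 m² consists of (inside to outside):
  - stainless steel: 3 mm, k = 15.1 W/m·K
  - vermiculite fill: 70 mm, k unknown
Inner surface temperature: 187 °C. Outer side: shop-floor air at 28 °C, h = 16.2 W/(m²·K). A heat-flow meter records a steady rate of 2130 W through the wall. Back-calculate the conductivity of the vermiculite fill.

k ≈ 0.0783 W/(m·K)

Series thermal resistances:
R_stainless steel = L/(kA) = 0.003/(15.1×12.8) = 1.552×10^-5 K/W
R_outer film = 1/(h_o·A) = 1/(16.2×12.8) = 0.004823 K/W
Sum of known resistances R_other = 0.004838 K/W
Total R = ΔT/Q = 159/2130 = 0.07465 K/W
R_vermiculite fill = R_total − R_other = 0.06981 K/W
k = L/(R·A) = 0.07/(0.06981×12.8)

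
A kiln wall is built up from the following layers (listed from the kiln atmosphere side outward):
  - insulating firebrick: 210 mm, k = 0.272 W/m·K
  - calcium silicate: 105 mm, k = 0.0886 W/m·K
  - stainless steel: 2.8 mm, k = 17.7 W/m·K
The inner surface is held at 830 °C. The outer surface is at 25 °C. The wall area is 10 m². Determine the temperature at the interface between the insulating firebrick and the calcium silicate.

T ≈ 512 °C

Thermal resistances in series:
R_insulating firebrick = L/(kA) = 0.21/(0.272×10) = 0.07721 K/W
R_calcium silicate = L/(kA) = 0.105/(0.0886×10) = 0.1185 K/W
R_stainless steel = L/(kA) = 0.0028/(17.7×10) = 1.582×10^-5 K/W
R_total = 0.1957 K/W;  Q = ΔT/R_total = 805/0.1957 = 4113 W
T_interface = T_inner − Q·ΣR(inner→interface) = 830 − 4110×0.07721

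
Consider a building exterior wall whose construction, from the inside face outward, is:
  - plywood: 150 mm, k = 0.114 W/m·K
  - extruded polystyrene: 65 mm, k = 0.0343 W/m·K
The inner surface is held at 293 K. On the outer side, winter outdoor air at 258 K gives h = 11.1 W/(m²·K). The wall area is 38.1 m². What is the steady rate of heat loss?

Q ≈ 404 W

Thermal resistances in series:
R_plywood = L/(kA) = 0.15/(0.114×38.1) = 0.03454 K/W
R_extruded polystyrene = L/(kA) = 0.065/(0.0343×38.1) = 0.04974 K/W
R_outer film = 1/(h_o·A) = 1/(11.1×38.1) = 0.002365 K/W
R_total = 0.08664 K/W
Q = ΔT / R_total = 35 / 0.08664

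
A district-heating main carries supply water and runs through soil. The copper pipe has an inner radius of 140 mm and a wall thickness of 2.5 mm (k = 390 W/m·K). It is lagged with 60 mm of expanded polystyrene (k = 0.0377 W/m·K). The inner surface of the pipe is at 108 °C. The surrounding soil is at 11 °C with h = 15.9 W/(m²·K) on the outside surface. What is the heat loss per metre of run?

Treating each annulus and film as a series resistance:
R_copper pipe wall = ln(142.5/140)/(2π×390×1) = 7.223×10^-6 K/W
R_expanded polystyrene = ln(202.5/142.5)/(2π×0.0377×1) = 1.483 K/W
R_outer film = 1/(h_o·2πr_oL) = 1/(15.9×2π×0.2025×1) = 0.04943 K/W
R_total = 1.533 K/W
Q = ΔT/R_total = 97/1.533

q′ ≈ 63.3 W/m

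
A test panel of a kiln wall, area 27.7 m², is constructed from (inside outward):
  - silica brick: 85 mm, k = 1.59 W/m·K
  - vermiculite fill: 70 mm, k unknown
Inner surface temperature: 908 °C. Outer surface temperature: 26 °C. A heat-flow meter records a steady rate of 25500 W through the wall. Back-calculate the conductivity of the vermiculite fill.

Model the wall as resistances in series:
R_silica brick = L/(kA) = 0.085/(1.59×27.7) = 0.00193 K/W
Sum of known resistances R_other = 0.00193 K/W
Total R = ΔT/Q = 882/25500 = 0.03459 K/W
R_vermiculite fill = R_total − R_other = 0.03266 K/W
k = L/(R·A) = 0.07/(0.03266×27.7)

k ≈ 0.0774 W/(m·K)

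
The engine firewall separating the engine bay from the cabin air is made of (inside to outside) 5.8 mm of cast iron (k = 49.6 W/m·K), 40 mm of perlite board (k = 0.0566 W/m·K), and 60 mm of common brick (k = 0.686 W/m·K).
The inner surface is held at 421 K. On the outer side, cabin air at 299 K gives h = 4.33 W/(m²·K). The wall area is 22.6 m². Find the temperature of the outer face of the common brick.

T ≈ 326 K

Using the resistance-network approach (series):
R_cast iron = L/(kA) = 0.0058/(49.6×22.6) = 5.174×10^-6 K/W
R_perlite board = L/(kA) = 0.04/(0.0566×22.6) = 0.03127 K/W
R_common brick = L/(kA) = 0.06/(0.686×22.6) = 0.00387 K/W
R_outer film = 1/(h_o·A) = 1/(4.33×22.6) = 0.01022 K/W
R_total = 0.04536 K/W;  Q = ΔT/R_total = 122/0.04536 = 2689 W
T_interface = T_inner − Q·ΣR(inner→interface) = 421 − 2690×0.03515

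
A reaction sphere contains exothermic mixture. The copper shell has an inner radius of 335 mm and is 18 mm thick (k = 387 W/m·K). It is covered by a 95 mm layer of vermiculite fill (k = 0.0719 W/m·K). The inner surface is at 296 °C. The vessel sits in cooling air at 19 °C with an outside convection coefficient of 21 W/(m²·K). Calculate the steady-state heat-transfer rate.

Each spherical layer contributes R = (1/r_i − 1/r_o)/(4πk):
R_copper shell = (1/0.335 − 1/0.353)/(4π×387) = 3.13×10^-5 K/W
R_vermiculite fill = (1/0.353 − 1/0.448)/(4π×0.0719) = 0.6649 K/W
R_outer film = 1/(h·4πr_o²) = 1/(21×4π×0.448²) = 0.01888 K/W
R_total = 0.6838 K/W
Q = ΔT/R_total = 277/0.6838

Q ≈ 405 W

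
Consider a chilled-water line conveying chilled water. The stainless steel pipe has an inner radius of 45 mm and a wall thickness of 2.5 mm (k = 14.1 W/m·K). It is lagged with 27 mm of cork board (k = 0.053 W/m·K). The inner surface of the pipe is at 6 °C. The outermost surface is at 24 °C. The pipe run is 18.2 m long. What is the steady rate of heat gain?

Per-layer cylindrical resistances, series-summed:
R_stainless steel pipe wall = ln(47.5/45)/(2π×14.1×18.2) = 3.353×10^-5 K/W
R_cork board = ln(74.5/47.5)/(2π×0.053×18.2) = 0.07426 K/W
R_total = 0.07429 K/W
Q = ΔT/R_total = 18/0.07429

Q ≈ 242 W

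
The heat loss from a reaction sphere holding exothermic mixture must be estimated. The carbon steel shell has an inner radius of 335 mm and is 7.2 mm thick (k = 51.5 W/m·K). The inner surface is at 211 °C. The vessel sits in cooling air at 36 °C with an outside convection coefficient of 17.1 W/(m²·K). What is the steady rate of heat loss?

Spherical conduction: R = (1/r_in − 1/r_out)/(4πk) per layer; series-sum.
R_carbon steel shell = (1/0.335 − 1/0.3422)/(4π×51.5) = 9.705×10^-5 K/W
R_outer film = 1/(h·4πr_o²) = 1/(17.1×4π×0.3422²) = 0.03974 K/W
R_total = 0.03984 K/W
Q = ΔT/R_total = 175/0.03984

Q ≈ 4390 W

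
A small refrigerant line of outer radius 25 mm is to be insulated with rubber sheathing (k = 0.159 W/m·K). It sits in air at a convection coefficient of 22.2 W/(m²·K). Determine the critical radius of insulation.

r_cr ≈ 7.16 mm

For a cylinder r_cr = k/h = 0.159/22.2
r_cr = 7.16 mm; since the bare radius (25 mm) is above r_cr, any added insulation will reduce heat loss.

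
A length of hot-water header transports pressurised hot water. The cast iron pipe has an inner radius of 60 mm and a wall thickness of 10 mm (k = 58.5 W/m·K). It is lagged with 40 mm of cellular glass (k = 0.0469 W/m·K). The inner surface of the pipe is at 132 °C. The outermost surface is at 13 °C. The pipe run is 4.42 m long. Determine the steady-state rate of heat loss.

Radial resistances (cylindrical: R_cond = ln(r_o/r_i)/(2πkL), R_conv = 1/(h·2πrL)):
R_cast iron pipe wall = ln(70/60)/(2π×58.5×4.42) = 9.488×10^-5 K/W
R_cellular glass = ln(110/70)/(2π×0.0469×4.42) = 0.347 K/W
R_total = 0.3471 K/W
Q = ΔT/R_total = 119/0.3471

Q ≈ 343 W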